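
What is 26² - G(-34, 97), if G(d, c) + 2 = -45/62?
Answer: 42081/62 ≈ 678.73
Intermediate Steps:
G(d, c) = -169/62 (G(d, c) = -2 - 45/62 = -169/62)
26² - G(-34, 97) = 26² - 1*(-169/62) = 676 + 169/62 = 42081/62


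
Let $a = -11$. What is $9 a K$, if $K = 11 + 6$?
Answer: $-1683$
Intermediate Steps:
$K = 17$
$9 a K = 9 \left(-11\right) 17 = \left(-99\right) 17 = -1683$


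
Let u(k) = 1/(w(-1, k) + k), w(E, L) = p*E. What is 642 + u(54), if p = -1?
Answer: 35311/55 ≈ 642.02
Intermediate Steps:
w(E, L) = -E
u(k) = 1/(1 + k) (u(k) = 1/(-1*(-1) + k) = 1/(1 + k))
642 + u(54) = 642 + 1/(1 + 54) = 642 + 1/55 = 35311/55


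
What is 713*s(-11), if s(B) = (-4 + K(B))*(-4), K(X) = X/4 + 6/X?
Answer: 228873/11 ≈ 20807.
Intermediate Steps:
K(X) = 6/X + X/4 (K(X) = X*(¼) + 6/X = X/4 + 6/X = 6/X + X/4)
s(B) = 16 - B - 24/B (s(B) = (-4 + (6/B + B/4))*(-4) = (-4 + 6/B + B/4)*(-4) = 16 - B - 24/B)
713*s(-11) = 713*(16 - 1*(-11) - 24/(-11)) = 713*(16 + 11 - 24*(-1/11)) = 713*(16 + 11 + 24/11) = 713*(321/11) = 228873/11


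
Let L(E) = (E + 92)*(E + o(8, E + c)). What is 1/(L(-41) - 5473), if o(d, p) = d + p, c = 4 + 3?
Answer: -1/8890 ≈ -0.00011249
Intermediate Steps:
c = 7
L(E) = (15 + 2*E)*(92 + E) (L(E) = (E + 92)*(E + (8 + (E + 7))) = (92 + E)*(E + (8 + (7 + E))) = (92 + E)*(E + (15 + E)) = (92 + E)*(15 + 2*E) = (15 + 2*E)*(92 + E))
1/(L(-41) - 5473) = 1/((1380 + 2*(-41)² + 199*(-41)) - 5473) = 1/((1380 + 2*1681 - 8159) - 5473) = 1/((1380 + 3362 - 8159) - 5473) = 1/(-3417 - 5473) = 1/(-8890) = -1/8890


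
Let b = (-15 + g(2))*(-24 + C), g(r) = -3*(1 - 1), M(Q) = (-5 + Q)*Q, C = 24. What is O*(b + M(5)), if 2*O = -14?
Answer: 0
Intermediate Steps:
M(Q) = Q*(-5 + Q)
O = -7 (O = (½)*(-14) = -7)
g(r) = 0 (g(r) = -3*0 = 0)
b = 0 (b = (-15 + 0)*(-24 + 24) = -15*0 = 0)
O*(b + M(5)) = -7*(0 + 5*(-5 + 5)) = -7*(0 + 5*0) = -7*(0 + 0) = -7*0 = 0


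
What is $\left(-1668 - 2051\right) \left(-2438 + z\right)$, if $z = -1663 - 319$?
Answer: $16437980$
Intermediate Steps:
$z = -1982$ ($z = -1663 - 319 = -1982$)
$\left(-1668 - 2051\right) \left(-2438 + z\right) = \left(-1668 - 2051\right) \left(-2438 - 1982\right) = \left(-3719\right) \left(-4420\right) = 16437980$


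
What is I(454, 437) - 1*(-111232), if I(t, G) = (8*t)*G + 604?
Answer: 1699020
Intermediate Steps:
I(t, G) = 604 + 8*G*t (I(t, G) = 8*G*t + 604 = 604 + 8*G*t)
I(454, 437) - 1*(-111232) = (604 + 8*437*454) - 1*(-111232) = (604 + 1587184) + 111232 = 1587788 + 111232 = 1699020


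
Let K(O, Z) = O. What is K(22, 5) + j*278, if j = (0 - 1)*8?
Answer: -2202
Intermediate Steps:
j = -8 (j = -1*8 = -8)
K(22, 5) + j*278 = 22 - 8*278 = 22 - 2224 = -2202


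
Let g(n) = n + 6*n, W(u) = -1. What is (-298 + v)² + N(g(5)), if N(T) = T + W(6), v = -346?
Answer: 414770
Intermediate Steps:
g(n) = 7*n
N(T) = -1 + T (N(T) = T - 1 = -1 + T)
(-298 + v)² + N(g(5)) = (-298 - 346)² + (-1 + 7*5) = (-644)² + (-1 + 35) = 414736 + 34 = 414770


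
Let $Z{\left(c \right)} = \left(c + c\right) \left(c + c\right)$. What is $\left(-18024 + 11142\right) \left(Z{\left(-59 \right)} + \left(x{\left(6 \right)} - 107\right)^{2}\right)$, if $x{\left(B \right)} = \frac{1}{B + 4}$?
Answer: $- \frac{8723489001}{50} \approx -1.7447 \cdot 10^{8}$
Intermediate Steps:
$x{\left(B \right)} = \frac{1}{4 + B}$
$Z{\left(c \right)} = 4 c^{2}$ ($Z{\left(c \right)} = 2 c 2 c = 4 c^{2}$)
$\left(-18024 + 11142\right) \left(Z{\left(-59 \right)} + \left(x{\left(6 \right)} - 107\right)^{2}\right) = \left(-18024 + 11142\right) \left(4 \left(-59\right)^{2} + \left(\frac{1}{4 + 6} - 107\right)^{2}\right) = - 6882 \left(4 \cdot 3481 + \left(\frac{1}{10} - 107\right)^{2}\right) = - 6882 \left(13924 + \left(\frac{1}{10} - 107\right)^{2}\right) = - 6882 \left(13924 + \left(- \frac{1069}{10}\right)^{2}\right) = - 6882 \left(13924 + \frac{1142761}{100}\right) = \left(-6882\right) \frac{2535161}{100} = - \frac{8723489001}{50}$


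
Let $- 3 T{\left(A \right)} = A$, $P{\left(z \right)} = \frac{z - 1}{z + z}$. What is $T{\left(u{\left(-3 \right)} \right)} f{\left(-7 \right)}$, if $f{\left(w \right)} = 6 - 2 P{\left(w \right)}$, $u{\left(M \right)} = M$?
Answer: $\frac{34}{7} \approx 4.8571$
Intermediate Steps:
$P{\left(z \right)} = \frac{-1 + z}{2 z}$
$T{\left(A \right)} = - \frac{A}{3}$
$f{\left(w \right)} = 6 - \frac{-1 + w}{w}$ ($f{\left(w \right)} = 6 - 2 \frac{-1 + w}{2 w} = 6 - \frac{-1 + w}{w}$)
$T{\left(u{\left(-3 \right)} \right)} f{\left(-7 \right)} = \left(- \frac{1}{3}\right) \left(-3\right) \left(5 + \frac{1}{-7}\right) = 1 \left(5 - \frac{1}{7}\right) = 1 \cdot \frac{34}{7} = \frac{34}{7}$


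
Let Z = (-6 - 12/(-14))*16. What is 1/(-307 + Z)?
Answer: -7/2725 ≈ -0.0025688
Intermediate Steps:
Z = -576/7 (Z = (-6 - 12*(-1/14))*16 = (-6 + 6/7)*16 = -36/7*16 = -576/7 ≈ -82.286)
1/(-307 + Z) = 1/(-307 - 576/7) = 1/(-2725/7) = -7/2725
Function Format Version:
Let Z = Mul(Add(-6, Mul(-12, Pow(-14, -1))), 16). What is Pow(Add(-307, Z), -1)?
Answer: Rational(-7, 2725) ≈ -0.0025688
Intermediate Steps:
Z = Rational(-576, 7) (Z = Mul(Add(-6, Mul(-12, Rational(-1, 14))), 16) = Mul(Add(-6, Rational(6, 7)), 16) = Mul(Rational(-36, 7), 16) = Rational(-576, 7) ≈ -82.286)
Pow(Add(-307, Z), -1) = Pow(Add(-307, Rational(-576, 7)), -1) = Pow(Rational(-2725, 7), -1) = Rational(-7, 2725)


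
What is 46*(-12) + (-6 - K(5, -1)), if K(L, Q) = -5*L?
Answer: -533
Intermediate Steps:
46*(-12) + (-6 - K(5, -1)) = 46*(-12) + (-6 - (-5)*5) = -552 + (-6 - 1*(-25)) = -552 + (-6 + 25) = -552 + 19 = -533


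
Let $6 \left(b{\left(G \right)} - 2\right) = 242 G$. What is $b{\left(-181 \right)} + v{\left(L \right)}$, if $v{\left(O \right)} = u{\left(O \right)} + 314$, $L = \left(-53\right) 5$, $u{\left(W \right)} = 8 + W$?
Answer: $- \frac{21724}{3} \approx -7241.3$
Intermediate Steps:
$b{\left(G \right)} = 2 + \frac{121 G}{3}$ ($b{\left(G \right)} = 2 + \frac{242 G}{6} = 2 + \frac{121 G}{3}$)
$L = -265$
$v{\left(O \right)} = 322 + O$ ($v{\left(O \right)} = \left(8 + O\right) + 314 = 322 + O$)
$b{\left(-181 \right)} + v{\left(L \right)} = \left(2 + \frac{121}{3} \left(-181\right)\right) + \left(322 - 265\right) = \left(2 - \frac{21901}{3}\right) + 57 = - \frac{21895}{3} + 57 = - \frac{21724}{3}$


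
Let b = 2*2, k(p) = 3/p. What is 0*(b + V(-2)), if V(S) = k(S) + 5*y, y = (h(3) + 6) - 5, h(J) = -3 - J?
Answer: 0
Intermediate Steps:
y = -5 (y = ((-3 - 1*3) + 6) - 5 = ((-3 - 3) + 6) - 5 = (-6 + 6) - 5 = 0 - 5 = -5)
b = 4
V(S) = -25 + 3/S (V(S) = 3/S + 5*(-5) = 3/S - 25 = -25 + 3/S)
0*(b + V(-2)) = 0*(4 + (-25 + 3/(-2))) = 0*(4 + (-25 + 3*(-1/2))) = 0*(4 + (-25 - 3/2)) = 0*(4 - 53/2) = 0*(-45/2) = 0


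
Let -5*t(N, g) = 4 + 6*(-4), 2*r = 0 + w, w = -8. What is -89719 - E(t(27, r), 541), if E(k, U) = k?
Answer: -89723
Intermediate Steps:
r = -4 (r = (0 - 8)/2 = (½)*(-8) = -4)
t(N, g) = 4 (t(N, g) = -(4 + 6*(-4))/5 = -(4 - 24)/5 = -⅕*(-20) = 4)
-89719 - E(t(27, r), 541) = -89719 - 1*4 = -89719 - 4 = -89723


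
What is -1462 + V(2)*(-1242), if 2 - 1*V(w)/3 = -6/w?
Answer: -20092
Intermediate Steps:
V(w) = 6 + 18/w (V(w) = 6 - (-18)/w = 6 + 18/w)
-1462 + V(2)*(-1242) = -1462 + (6 + 18/2)*(-1242) = -1462 + (6 + 18*(½))*(-1242) = -1462 + (6 + 9)*(-1242) = -1462 + 15*(-1242) = -1462 - 18630 = -20092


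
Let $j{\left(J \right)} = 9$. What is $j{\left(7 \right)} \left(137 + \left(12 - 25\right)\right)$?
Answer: $1116$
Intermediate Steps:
$j{\left(7 \right)} \left(137 + \left(12 - 25\right)\right) = 9 \left(137 + \left(12 - 25\right)\right) = 9 \left(137 - 13\right) = 9 \cdot 124 = 1116$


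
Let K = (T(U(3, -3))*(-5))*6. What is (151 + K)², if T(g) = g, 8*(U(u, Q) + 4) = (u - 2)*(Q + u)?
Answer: 73441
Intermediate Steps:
U(u, Q) = -4 + (-2 + u)*(Q + u)/8 (U(u, Q) = -4 + ((u - 2)*(Q + u))/8 = -4 + ((-2 + u)*(Q + u))/8 = -4 + (-2 + u)*(Q + u)/8)
K = 120 (K = ((-4 - ¼*(-3) - ¼*3 + (⅛)*3² + (⅛)*(-3)*3)*(-5))*6 = ((-4 + ¾ - ¾ + (⅛)*9 - 9/8)*(-5))*6 = ((-4 + ¾ - ¾ + 9/8 - 9/8)*(-5))*6 = -4*(-5)*6 = 20*6 = 120)
(151 + K)² = (151 + 120)² = 271² = 73441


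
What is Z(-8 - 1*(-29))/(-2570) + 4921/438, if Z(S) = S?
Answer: 3159443/281415 ≈ 11.227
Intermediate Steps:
Z(-8 - 1*(-29))/(-2570) + 4921/438 = (-8 - 1*(-29))/(-2570) + 4921/438 = (-8 + 29)*(-1/2570) + 4921*(1/438) = 21*(-1/2570) + 4921/438 = -21/2570 + 4921/438 = 3159443/281415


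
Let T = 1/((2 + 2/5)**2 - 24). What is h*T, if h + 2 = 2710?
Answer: -16925/114 ≈ -148.46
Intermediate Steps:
h = 2708 (h = -2 + 2710 = 2708)
T = -25/456 (T = 1/((2 + 2*(1/5))**2 - 24) = 1/((2 + 2/5)**2 - 24) = 1/((12/5)**2 - 24) = 1/(144/25 - 24) = 1/(-456/25) = -25/456 ≈ -0.054825)
h*T = 2708*(-25/456) = -16925/114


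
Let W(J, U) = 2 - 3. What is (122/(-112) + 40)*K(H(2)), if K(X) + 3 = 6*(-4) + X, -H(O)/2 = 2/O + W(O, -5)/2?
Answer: -2179/2 ≈ -1089.5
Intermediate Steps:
W(J, U) = -1
H(O) = 1 - 4/O (H(O) = -2*(2/O - 1/2) = -2*(2/O - 1*½) = -2*(2/O - ½) = -2*(-½ + 2/O) = 1 - 4/O)
K(X) = -27 + X (K(X) = -3 + (6*(-4) + X) = -3 + (-24 + X) = -27 + X)
(122/(-112) + 40)*K(H(2)) = (122/(-112) + 40)*(-27 + (-4 + 2)/2) = (122*(-1/112) + 40)*(-27 + (½)*(-2)) = (-61/56 + 40)*(-27 - 1) = (2179/56)*(-28) = -2179/2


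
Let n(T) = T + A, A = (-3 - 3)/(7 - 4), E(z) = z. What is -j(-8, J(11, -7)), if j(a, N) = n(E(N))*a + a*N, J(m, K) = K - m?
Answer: -304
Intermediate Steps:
A = -2 (A = -6/3 = -6*⅓ = -2)
n(T) = -2 + T (n(T) = T - 2 = -2 + T)
j(a, N) = N*a + a*(-2 + N) (j(a, N) = (-2 + N)*a + a*N = a*(-2 + N) + N*a = N*a + a*(-2 + N))
-j(-8, J(11, -7)) = -2*(-8)*(-1 + (-7 - 1*11)) = -2*(-8)*(-1 + (-7 - 11)) = -2*(-8)*(-1 - 18) = -2*(-8)*(-19) = -1*304 = -304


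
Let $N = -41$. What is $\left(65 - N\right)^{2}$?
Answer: $11236$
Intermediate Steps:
$\left(65 - N\right)^{2} = \left(65 - -41\right)^{2} = \left(65 + 41\right)^{2} = 106^{2} = 11236$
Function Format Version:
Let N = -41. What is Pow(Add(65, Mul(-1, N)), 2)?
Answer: 11236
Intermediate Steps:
Pow(Add(65, Mul(-1, N)), 2) = Pow(Add(65, Mul(-1, -41)), 2) = Pow(Add(65, 41), 2) = Pow(106, 2) = 11236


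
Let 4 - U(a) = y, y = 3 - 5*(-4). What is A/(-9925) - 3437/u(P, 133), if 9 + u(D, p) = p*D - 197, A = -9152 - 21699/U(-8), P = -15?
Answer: 983100264/415053575 ≈ 2.3686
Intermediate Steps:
y = 23 (y = 3 + 20 = 23)
U(a) = -19 (U(a) = 4 - 1*23 = 4 - 23 = -19)
A = -152189/19 (A = -9152 - 21699/(-19) = -9152 - 21699*(-1)/19 = -9152 - 1*(-21699/19) = -9152 + 21699/19 = -152189/19 ≈ -8009.9)
u(D, p) = -206 + D*p (u(D, p) = -9 + (p*D - 197) = -9 + (D*p - 197) = -9 + (-197 + D*p) = -206 + D*p)
A/(-9925) - 3437/u(P, 133) = -152189/19/(-9925) - 3437/(-206 - 15*133) = -152189/19*(-1/9925) - 3437/(-206 - 1995) = 152189/188575 - 3437/(-2201) = 152189/188575 - 3437*(-1/2201) = 152189/188575 + 3437/2201 = 983100264/415053575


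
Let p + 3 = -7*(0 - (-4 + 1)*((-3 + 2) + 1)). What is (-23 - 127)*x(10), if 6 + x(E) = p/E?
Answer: 945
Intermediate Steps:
p = -3 (p = -3 - 7*(0 - (-4 + 1)*((-3 + 2) + 1)) = -3 - 7*(0 - (-3)*(-1 + 1)) = -3 - 7*(0 - (-3)*0) = -3 - 7*(0 - 1*0) = -3 - 7*(0 + 0) = -3 - 7*0 = -3 + 0 = -3)
x(E) = -6 - 3/E
(-23 - 127)*x(10) = (-23 - 127)*(-6 - 3/10) = -150*(-6 - 3*1/10) = -150*(-6 - 3/10) = -150*(-63/10) = 945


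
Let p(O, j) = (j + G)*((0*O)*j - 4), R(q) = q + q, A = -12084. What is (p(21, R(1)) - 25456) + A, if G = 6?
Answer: -37572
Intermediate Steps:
R(q) = 2*q
p(O, j) = -24 - 4*j (p(O, j) = (j + 6)*((0*O)*j - 4) = (6 + j)*(0*j - 4) = (6 + j)*(0 - 4) = (6 + j)*(-4) = -24 - 4*j)
(p(21, R(1)) - 25456) + A = ((-24 - 8) - 25456) - 12084 = (-32 - 25456) - 12084 = -25488 - 12084 = -37572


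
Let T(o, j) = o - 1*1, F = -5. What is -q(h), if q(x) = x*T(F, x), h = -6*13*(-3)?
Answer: 1404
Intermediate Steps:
T(o, j) = -1 + o (T(o, j) = o - 1 = -1 + o)
h = 234 (h = -78*(-3) = 234)
q(x) = -6*x (q(x) = x*(-1 - 5) = x*(-6) = -6*x)
-q(h) = -(-6)*234 = -1*(-1404) = 1404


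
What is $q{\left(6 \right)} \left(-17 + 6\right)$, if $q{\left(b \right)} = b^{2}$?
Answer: $-396$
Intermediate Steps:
$q{\left(6 \right)} \left(-17 + 6\right) = 6^{2} \left(-17 + 6\right) = 36 \left(-11\right) = -396$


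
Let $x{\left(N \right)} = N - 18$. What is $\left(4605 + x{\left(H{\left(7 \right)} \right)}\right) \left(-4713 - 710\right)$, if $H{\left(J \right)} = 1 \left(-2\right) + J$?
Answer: $-24902416$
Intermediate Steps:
$H{\left(J \right)} = -2 + J$
$x{\left(N \right)} = -18 + N$ ($x{\left(N \right)} = N - 18 = -18 + N$)
$\left(4605 + x{\left(H{\left(7 \right)} \right)}\right) \left(-4713 - 710\right) = \left(4605 + \left(-18 + \left(-2 + 7\right)\right)\right) \left(-4713 - 710\right) = \left(4605 + \left(-18 + 5\right)\right) \left(-5423\right) = \left(4605 - 13\right) \left(-5423\right) = 4592 \left(-5423\right) = -24902416$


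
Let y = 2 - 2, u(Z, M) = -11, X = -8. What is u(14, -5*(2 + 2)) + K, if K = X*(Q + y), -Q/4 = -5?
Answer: -171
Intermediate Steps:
Q = 20 (Q = -4*(-5) = 20)
y = 0
K = -160 (K = -8*(20 + 0) = -8*20 = -160)
u(14, -5*(2 + 2)) + K = -11 - 160 = -171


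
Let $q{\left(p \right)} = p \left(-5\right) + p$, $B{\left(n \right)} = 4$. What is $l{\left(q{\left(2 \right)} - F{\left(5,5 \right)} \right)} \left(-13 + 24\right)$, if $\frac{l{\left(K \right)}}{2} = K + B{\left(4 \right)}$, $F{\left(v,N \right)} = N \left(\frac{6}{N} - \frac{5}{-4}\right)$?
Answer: $- \frac{715}{2} \approx -357.5$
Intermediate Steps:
$q{\left(p \right)} = - 4 p$ ($q{\left(p \right)} = - 5 p + p = - 4 p$)
$F{\left(v,N \right)} = N \left(\frac{5}{4} + \frac{6}{N}\right)$ ($F{\left(v,N \right)} = N \left(\frac{6}{N} - - \frac{5}{4}\right) = N \left(\frac{6}{N} + \frac{5}{4}\right) = N \left(\frac{5}{4} + \frac{6}{N}\right)$)
$l{\left(K \right)} = 8 + 2 K$ ($l{\left(K \right)} = 2 \left(K + 4\right) = 2 \left(4 + K\right) = 8 + 2 K$)
$l{\left(q{\left(2 \right)} - F{\left(5,5 \right)} \right)} \left(-13 + 24\right) = \left(8 + 2 \left(\left(-4\right) 2 - \left(6 + \frac{5}{4} \cdot 5\right)\right)\right) \left(-13 + 24\right) = \left(8 + 2 \left(-8 - \left(6 + \frac{25}{4}\right)\right)\right) 11 = \left(8 + 2 \left(-8 - \frac{49}{4}\right)\right) 11 = \left(8 + 2 \left(- \frac{81}{4}\right)\right) 11 = \left(8 - \frac{81}{2}\right) 11 = \left(- \frac{65}{2}\right) 11 = - \frac{715}{2}$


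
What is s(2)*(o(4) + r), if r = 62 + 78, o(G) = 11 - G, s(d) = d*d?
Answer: 588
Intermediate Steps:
s(d) = d²
r = 140
s(2)*(o(4) + r) = 2²*((11 - 1*4) + 140) = 4*((11 - 4) + 140) = 4*(7 + 140) = 4*147 = 588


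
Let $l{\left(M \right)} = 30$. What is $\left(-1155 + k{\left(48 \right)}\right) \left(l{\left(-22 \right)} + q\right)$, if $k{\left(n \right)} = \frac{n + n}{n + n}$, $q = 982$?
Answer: $-1167848$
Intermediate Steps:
$k{\left(n \right)} = 1$ ($k{\left(n \right)} = \frac{2 n}{2 n} = 2 n \frac{1}{2 n} = 1$)
$\left(-1155 + k{\left(48 \right)}\right) \left(l{\left(-22 \right)} + q\right) = \left(-1155 + 1\right) \left(30 + 982\right) = \left(-1154\right) 1012 = -1167848$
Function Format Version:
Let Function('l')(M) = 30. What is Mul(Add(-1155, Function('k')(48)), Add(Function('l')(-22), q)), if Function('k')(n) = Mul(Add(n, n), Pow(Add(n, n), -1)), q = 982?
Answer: -1167848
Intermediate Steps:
Function('k')(n) = 1 (Function('k')(n) = Mul(Mul(2, n), Pow(Mul(2, n), -1)) = Mul(Mul(2, n), Mul(Rational(1, 2), Pow(n, -1))) = 1)
Mul(Add(-1155, Function('k')(48)), Add(Function('l')(-22), q)) = Mul(Add(-1155, 1), Add(30, 982)) = Mul(-1154, 1012) = -1167848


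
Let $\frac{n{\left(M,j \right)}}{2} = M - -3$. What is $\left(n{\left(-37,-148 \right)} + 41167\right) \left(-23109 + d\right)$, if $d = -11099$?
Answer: $-1405914592$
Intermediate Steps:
$n{\left(M,j \right)} = 6 + 2 M$ ($n{\left(M,j \right)} = 2 \left(M - -3\right) = 2 \left(M + 3\right) = 2 \left(3 + M\right) = 6 + 2 M$)
$\left(n{\left(-37,-148 \right)} + 41167\right) \left(-23109 + d\right) = \left(\left(6 + 2 \left(-37\right)\right) + 41167\right) \left(-23109 - 11099\right) = \left(\left(6 - 74\right) + 41167\right) \left(-34208\right) = \left(-68 + 41167\right) \left(-34208\right) = 41099 \left(-34208\right) = -1405914592$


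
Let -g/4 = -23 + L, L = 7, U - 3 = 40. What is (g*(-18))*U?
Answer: -49536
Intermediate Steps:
U = 43 (U = 3 + 40 = 43)
g = 64 (g = -4*(-23 + 7) = -4*(-16) = 64)
(g*(-18))*U = (64*(-18))*43 = -1152*43 = -49536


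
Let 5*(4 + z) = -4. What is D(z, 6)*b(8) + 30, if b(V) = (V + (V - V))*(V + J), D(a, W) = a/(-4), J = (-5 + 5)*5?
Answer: 534/5 ≈ 106.80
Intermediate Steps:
z = -24/5 (z = -4 + (1/5)*(-4) = -4 - 4/5 = -24/5 ≈ -4.8000)
J = 0 (J = 0*5 = 0)
D(a, W) = -a/4 (D(a, W) = a*(-1/4) = -a/4)
b(V) = V**2 (b(V) = (V + (V - V))*(V + 0) = (V + 0)*V = V*V = V**2)
D(z, 6)*b(8) + 30 = -1/4*(-24/5)*8**2 + 30 = (6/5)*64 + 30 = 384/5 + 30 = 534/5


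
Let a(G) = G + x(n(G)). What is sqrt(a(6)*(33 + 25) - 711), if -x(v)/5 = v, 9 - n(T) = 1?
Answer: I*sqrt(2683) ≈ 51.798*I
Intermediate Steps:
n(T) = 8 (n(T) = 9 - 1*1 = 9 - 1 = 8)
x(v) = -5*v
a(G) = -40 + G (a(G) = G - 5*8 = G - 40 = -40 + G)
sqrt(a(6)*(33 + 25) - 711) = sqrt((-40 + 6)*(33 + 25) - 711) = sqrt(-34*58 - 711) = sqrt(-1972 - 711) = sqrt(-2683) = I*sqrt(2683)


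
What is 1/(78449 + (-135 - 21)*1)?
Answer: 1/78293 ≈ 1.2773e-5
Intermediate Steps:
1/(78449 + (-135 - 21)*1) = 1/(78449 - 156*1) = 1/(78449 - 156) = 1/78293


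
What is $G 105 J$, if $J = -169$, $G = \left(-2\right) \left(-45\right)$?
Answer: $-1597050$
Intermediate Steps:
$G = 90$
$G 105 J = 90 \cdot 105 \left(-169\right) = 9450 \left(-169\right) = -1597050$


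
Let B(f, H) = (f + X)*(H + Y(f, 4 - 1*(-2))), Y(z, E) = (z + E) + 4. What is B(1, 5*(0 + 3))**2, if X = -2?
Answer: 676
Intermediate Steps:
Y(z, E) = 4 + E + z (Y(z, E) = (E + z) + 4 = 4 + E + z)
B(f, H) = (-2 + f)*(10 + H + f) (B(f, H) = (f - 2)*(H + (4 + (4 - 1*(-2)) + f)) = (-2 + f)*(H + (4 + (4 + 2) + f)) = (-2 + f)*(H + (4 + 6 + f)) = (-2 + f)*(H + (10 + f)) = (-2 + f)*(10 + H + f))
B(1, 5*(0 + 3))**2 = (-20 + 1**2 - 10*(0 + 3) + 8*1 + (5*(0 + 3))*1)**2 = (-20 + 1 - 10*3 + 8 + (5*3)*1)**2 = (-20 + 1 - 2*15 + 8 + 15*1)**2 = (-20 + 1 - 30 + 8 + 15)**2 = (-26)**2 = 676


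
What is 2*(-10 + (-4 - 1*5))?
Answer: -38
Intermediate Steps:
2*(-10 + (-4 - 1*5)) = 2*(-10 + (-4 - 5)) = 2*(-10 - 9) = 2*(-19) = -38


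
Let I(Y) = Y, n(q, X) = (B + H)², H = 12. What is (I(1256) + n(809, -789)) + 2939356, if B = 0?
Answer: 2940756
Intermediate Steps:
n(q, X) = 144 (n(q, X) = (0 + 12)² = 12² = 144)
(I(1256) + n(809, -789)) + 2939356 = (1256 + 144) + 2939356 = 1400 + 2939356 = 2940756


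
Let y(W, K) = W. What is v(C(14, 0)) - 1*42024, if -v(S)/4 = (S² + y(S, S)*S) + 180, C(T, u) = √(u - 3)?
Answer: -42720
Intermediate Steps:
C(T, u) = √(-3 + u)
v(S) = -720 - 8*S² (v(S) = -4*((S² + S*S) + 180) = -4*((S² + S²) + 180) = -4*(2*S² + 180) = -4*(180 + 2*S²) = -720 - 8*S²)
v(C(14, 0)) - 1*42024 = (-720 - 8*(√(-3 + 0))²) - 1*42024 = (-720 - 8*(√(-3))²) - 42024 = (-720 - 8*(I*√3)²) - 42024 = (-720 - 8*(-3)) - 42024 = (-720 + 24) - 42024 = -696 - 42024 = -42720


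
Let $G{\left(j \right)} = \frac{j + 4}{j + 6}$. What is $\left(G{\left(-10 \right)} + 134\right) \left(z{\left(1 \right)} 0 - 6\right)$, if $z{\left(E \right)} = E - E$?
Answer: $-813$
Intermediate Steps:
$z{\left(E \right)} = 0$
$G{\left(j \right)} = \frac{4 + j}{6 + j}$
$\left(G{\left(-10 \right)} + 134\right) \left(z{\left(1 \right)} 0 - 6\right) = \left(\frac{4 - 10}{6 - 10} + 134\right) \left(0 \cdot 0 - 6\right) = \left(\frac{1}{-4} \left(-6\right) + 134\right) \left(0 - 6\right) = \left(\left(- \frac{1}{4}\right) \left(-6\right) + 134\right) \left(-6\right) = \left(\frac{3}{2} + 134\right) \left(-6\right) = \frac{271}{2} \left(-6\right) = -813$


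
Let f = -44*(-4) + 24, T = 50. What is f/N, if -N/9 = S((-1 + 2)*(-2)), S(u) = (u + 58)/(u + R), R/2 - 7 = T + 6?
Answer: -3100/63 ≈ -49.206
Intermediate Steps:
R = 126 (R = 14 + 2*(50 + 6) = 14 + 2*56 = 14 + 112 = 126)
f = 200 (f = 176 + 24 = 200)
S(u) = (58 + u)/(126 + u) (S(u) = (u + 58)/(u + 126) = (58 + u)/(126 + u))
N = -126/31 (N = -9*(58 + (-1 + 2)*(-2))/(126 + (-1 + 2)*(-2)) = -9*(58 + 1*(-2))/(126 + 1*(-2)) = -9*(58 - 2)/(126 - 2) = -9*56/124 = -9*14/31 = -126/31 ≈ -4.0645)
f/N = 200/(-126/31) = 200*(-31/126) = -3100/63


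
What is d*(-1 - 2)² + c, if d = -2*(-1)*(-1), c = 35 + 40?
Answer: 57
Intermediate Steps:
c = 75
d = -2 (d = 2*(-1) = -2)
d*(-1 - 2)² + c = -2*(-1 - 2)² + 75 = -2*(-3)² + 75 = -2*9 + 75 = -18 + 75 = 57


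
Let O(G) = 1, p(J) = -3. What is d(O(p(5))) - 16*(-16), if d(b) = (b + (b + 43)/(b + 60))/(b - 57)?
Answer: 124913/488 ≈ 255.97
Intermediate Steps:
d(b) = (b + (43 + b)/(60 + b))/(-57 + b)
d(O(p(5))) - 16*(-16) = (43 + 1**2 + 61*1)/(-3420 + 1**2 + 3*1) - 16*(-16) = (43 + 1 + 61)/(-3420 + 1 + 3) + 256 = 105/(-3416) + 256 = -1/3416*105 + 256 = -15/488 + 256 = 124913/488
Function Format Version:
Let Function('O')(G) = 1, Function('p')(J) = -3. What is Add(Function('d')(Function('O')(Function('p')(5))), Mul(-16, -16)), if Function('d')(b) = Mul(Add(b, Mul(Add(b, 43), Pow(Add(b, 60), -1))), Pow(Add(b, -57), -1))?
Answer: Rational(124913, 488) ≈ 255.97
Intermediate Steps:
Function('d')(b) = Mul(Pow(Add(-57, b), -1), Add(b, Mul(Pow(Add(60, b), -1), Add(43, b)))) (Function('d')(b) = Mul(Add(b, Mul(Add(43, b), Pow(Add(60, b), -1))), Pow(Add(-57, b), -1)) = Mul(Add(b, Mul(Pow(Add(60, b), -1), Add(43, b))), Pow(Add(-57, b), -1)) = Mul(Pow(Add(-57, b), -1), Add(b, Mul(Pow(Add(60, b), -1), Add(43, b)))))
Add(Function('d')(Function('O')(Function('p')(5))), Mul(-16, -16)) = Add(Mul(Pow(Add(-3420, Pow(1, 2), Mul(3, 1)), -1), Add(43, Pow(1, 2), Mul(61, 1))), Mul(-16, -16)) = Add(Mul(Pow(Add(-3420, 1, 3), -1), Add(43, 1, 61)), 256) = Add(Mul(Pow(-3416, -1), 105), 256) = Add(Mul(Rational(-1, 3416), 105), 256) = Add(Rational(-15, 488), 256) = Rational(124913, 488)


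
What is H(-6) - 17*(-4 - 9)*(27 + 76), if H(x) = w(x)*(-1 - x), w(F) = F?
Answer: 22733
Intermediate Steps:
H(x) = x*(-1 - x)
H(-6) - 17*(-4 - 9)*(27 + 76) = -1*(-6)*(1 - 6) - 17*(-4 - 9)*(27 + 76) = -1*(-6)*(-5) - (-221)*103 = -30 - 17*(-1339) = -30 + 22763 = 22733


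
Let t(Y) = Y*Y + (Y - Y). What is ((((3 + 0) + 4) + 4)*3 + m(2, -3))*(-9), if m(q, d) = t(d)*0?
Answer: -297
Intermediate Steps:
t(Y) = Y² (t(Y) = Y² + 0 = Y²)
m(q, d) = 0 (m(q, d) = d²*0 = 0)
((((3 + 0) + 4) + 4)*3 + m(2, -3))*(-9) = ((((3 + 0) + 4) + 4)*3 + 0)*(-9) = (((3 + 4) + 4)*3 + 0)*(-9) = ((7 + 4)*3 + 0)*(-9) = (11*3 + 0)*(-9) = (33 + 0)*(-9) = 33*(-9) = -297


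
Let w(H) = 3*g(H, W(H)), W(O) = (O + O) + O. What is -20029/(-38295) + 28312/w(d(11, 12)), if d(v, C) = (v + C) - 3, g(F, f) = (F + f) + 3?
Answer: 363065087/3178485 ≈ 114.23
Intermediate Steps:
W(O) = 3*O (W(O) = 2*O + O = 3*O)
g(F, f) = 3 + F + f
d(v, C) = -3 + C + v (d(v, C) = (C + v) - 3 = -3 + C + v)
w(H) = 9 + 12*H (w(H) = 3*(3 + H + 3*H) = 3*(3 + 4*H) = 9 + 12*H)
-20029/(-38295) + 28312/w(d(11, 12)) = -20029/(-38295) + 28312/(9 + 12*(-3 + 12 + 11)) = -20029*(-1/38295) + 28312/(9 + 12*20) = 20029/38295 + 28312/(9 + 240) = 20029/38295 + 28312/249 = 363065087/3178485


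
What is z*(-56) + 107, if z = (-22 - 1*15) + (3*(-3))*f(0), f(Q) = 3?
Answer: 3691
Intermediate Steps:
z = -64 (z = (-22 - 1*15) + (3*(-3))*3 = (-22 - 15) - 9*3 = -37 - 27 = -64)
z*(-56) + 107 = -64*(-56) + 107 = 3584 + 107 = 3691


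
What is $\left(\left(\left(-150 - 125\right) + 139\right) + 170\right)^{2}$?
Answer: $1156$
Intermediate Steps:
$\left(\left(\left(-150 - 125\right) + 139\right) + 170\right)^{2} = \left(\left(-275 + 139\right) + 170\right)^{2} = \left(-136 + 170\right)^{2} = 34^{2} = 1156$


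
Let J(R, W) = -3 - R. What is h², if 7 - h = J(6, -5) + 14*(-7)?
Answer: 12996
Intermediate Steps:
h = 114 (h = 7 - ((-3 - 1*6) + 14*(-7)) = 7 - ((-3 - 6) - 98) = 7 - (-9 - 98) = 7 - 1*(-107) = 7 + 107 = 114)
h² = 114² = 12996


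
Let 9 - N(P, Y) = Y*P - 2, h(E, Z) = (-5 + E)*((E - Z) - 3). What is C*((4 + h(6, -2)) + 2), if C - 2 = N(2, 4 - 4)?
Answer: 143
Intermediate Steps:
h(E, Z) = (-5 + E)*(-3 + E - Z)
N(P, Y) = 11 - P*Y (N(P, Y) = 9 - (Y*P - 2) = 9 - (P*Y - 2) = 9 - (-2 + P*Y) = 9 + (2 - P*Y) = 11 - P*Y)
C = 13 (C = 2 + (11 - 1*2*(4 - 4)) = 2 + (11 - 1*2*0) = 2 + (11 + 0) = 2 + 11 = 13)
C*((4 + h(6, -2)) + 2) = 13*((4 + (15 + 6**2 - 8*6 + 5*(-2) - 1*6*(-2))) + 2) = 13*((4 + (15 + 36 - 48 - 10 + 12)) + 2) = 13*((4 + 5) + 2) = 13*(9 + 2) = 13*11 = 143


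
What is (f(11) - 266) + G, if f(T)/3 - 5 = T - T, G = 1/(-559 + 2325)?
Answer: -443265/1766 ≈ -251.00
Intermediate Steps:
G = 1/1766 ≈ 0.00056625
f(T) = 15 (f(T) = 15 + 3*(T - T) = 15 + 3*0 = 15 + 0 = 15)
(f(11) - 266) + G = (15 - 266) + 1/1766 = -251 + 1/1766 = -443265/1766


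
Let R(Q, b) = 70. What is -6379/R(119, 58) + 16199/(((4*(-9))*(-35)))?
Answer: -14089/180 ≈ -78.272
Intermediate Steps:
-6379/R(119, 58) + 16199/(((4*(-9))*(-35))) = -6379/70 + 16199/(((4*(-9))*(-35))) = -6379*1/70 + 16199/((-36*(-35))) = -6379/70 + 16199/1260 = -14089/180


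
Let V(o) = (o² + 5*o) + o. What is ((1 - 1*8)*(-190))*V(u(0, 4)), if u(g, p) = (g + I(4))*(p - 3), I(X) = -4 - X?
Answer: 21280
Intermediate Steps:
u(g, p) = (-8 + g)*(-3 + p) (u(g, p) = (g + (-4 - 1*4))*(p - 3) = (g + (-4 - 4))*(-3 + p) = (g - 8)*(-3 + p) = (-8 + g)*(-3 + p))
V(o) = o² + 6*o
((1 - 1*8)*(-190))*V(u(0, 4)) = ((1 - 1*8)*(-190))*((24 - 8*4 - 3*0 + 0*4)*(6 + (24 - 8*4 - 3*0 + 0*4))) = ((1 - 8)*(-190))*((24 - 32 + 0 + 0)*(6 + (24 - 32 + 0 + 0))) = (-7*(-190))*(-8*(6 - 8)) = 1330*(-8*(-2)) = 1330*16 = 21280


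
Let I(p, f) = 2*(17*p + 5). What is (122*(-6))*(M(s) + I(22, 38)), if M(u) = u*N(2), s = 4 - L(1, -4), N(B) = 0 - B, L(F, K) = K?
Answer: -543144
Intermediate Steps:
N(B) = -B
s = 8 (s = 4 - 1*(-4) = 4 + 4 = 8)
M(u) = -2*u (M(u) = u*(-1*2) = u*(-2) = -2*u)
I(p, f) = 10 + 34*p (I(p, f) = 2*(5 + 17*p) = 10 + 34*p)
(122*(-6))*(M(s) + I(22, 38)) = (122*(-6))*(-2*8 + (10 + 34*22)) = -732*(-16 + (10 + 748)) = -732*(-16 + 758) = -732*742 = -543144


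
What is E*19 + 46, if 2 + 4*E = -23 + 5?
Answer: -49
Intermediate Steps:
E = -5 (E = -1/2 + (-23 + 5)/4 = -1/2 + (1/4)*(-18) = -1/2 - 9/2 = -5)
E*19 + 46 = -5*19 + 46 = -95 + 46 = -49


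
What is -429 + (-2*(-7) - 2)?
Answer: -417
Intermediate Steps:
-429 + (-2*(-7) - 2) = -429 + (14 - 2) = -429 + 12 = -417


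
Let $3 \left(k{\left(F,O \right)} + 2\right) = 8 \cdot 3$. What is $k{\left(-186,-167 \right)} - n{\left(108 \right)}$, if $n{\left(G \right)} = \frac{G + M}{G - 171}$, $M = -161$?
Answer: $\frac{325}{63} \approx 5.1587$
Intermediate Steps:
$n{\left(G \right)} = \frac{-161 + G}{-171 + G}$ ($n{\left(G \right)} = \frac{G - 161}{G - 171} = \frac{-161 + G}{-171 + G}$)
$k{\left(F,O \right)} = 6$ ($k{\left(F,O \right)} = -2 + \frac{8 \cdot 3}{3} = -2 + \frac{1}{3} \cdot 24 = -2 + 8 = 6$)
$k{\left(-186,-167 \right)} - n{\left(108 \right)} = 6 - \frac{-161 + 108}{-171 + 108} = 6 - \frac{1}{-63} \left(-53\right) = 6 - \left(- \frac{1}{63}\right) \left(-53\right) = 6 - \frac{53}{63} = \frac{325}{63}$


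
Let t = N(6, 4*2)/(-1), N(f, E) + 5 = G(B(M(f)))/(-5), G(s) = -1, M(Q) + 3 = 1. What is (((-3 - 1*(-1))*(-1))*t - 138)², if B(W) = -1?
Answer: 412164/25 ≈ 16487.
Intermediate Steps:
M(Q) = -2 (M(Q) = -3 + 1 = -2)
N(f, E) = -24/5 (N(f, E) = -5 - 1/(-5) = -5 - 1*(-⅕) = -5 + ⅕ = -24/5)
t = 24/5 (t = -24/5/(-1) = -24/5*(-1) = 24/5 ≈ 4.8000)
(((-3 - 1*(-1))*(-1))*t - 138)² = (((-3 - 1*(-1))*(-1))*(24/5) - 138)² = (((-3 + 1)*(-1))*(24/5) - 138)² = (-2*(-1)*(24/5) - 138)² = (2*(24/5) - 138)² = (48/5 - 138)² = (-642/5)² = 412164/25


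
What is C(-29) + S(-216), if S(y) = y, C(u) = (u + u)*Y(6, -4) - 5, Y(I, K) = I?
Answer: -569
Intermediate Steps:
C(u) = -5 + 12*u (C(u) = (u + u)*6 - 5 = (2*u)*6 - 5 = 12*u - 5 = -5 + 12*u)
C(-29) + S(-216) = (-5 + 12*(-29)) - 216 = (-5 - 348) - 216 = -353 - 216 = -569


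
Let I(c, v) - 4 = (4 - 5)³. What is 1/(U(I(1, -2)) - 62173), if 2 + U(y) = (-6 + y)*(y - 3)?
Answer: -1/62175 ≈ -1.6084e-5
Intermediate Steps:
I(c, v) = 3 (I(c, v) = 4 + (4 - 5)³ = 4 + (-1)³ = 4 - 1 = 3)
U(y) = -2 + (-6 + y)*(-3 + y) (U(y) = -2 + (-6 + y)*(y - 3) = -2 + (-6 + y)*(-3 + y))
1/(U(I(1, -2)) - 62173) = 1/((16 + 3² - 9*3) - 62173) = 1/((16 + 9 - 27) - 62173) = 1/(-2 - 62173) = 1/(-62175) = -1/62175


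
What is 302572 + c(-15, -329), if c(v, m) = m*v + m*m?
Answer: 415748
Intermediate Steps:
c(v, m) = m² + m*v (c(v, m) = m*v + m² = m² + m*v)
302572 + c(-15, -329) = 302572 - 329*(-329 - 15) = 302572 - 329*(-344) = 302572 + 113176 = 415748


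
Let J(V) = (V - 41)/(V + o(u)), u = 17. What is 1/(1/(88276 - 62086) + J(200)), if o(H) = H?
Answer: 5683230/4164427 ≈ 1.3647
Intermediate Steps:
J(V) = (-41 + V)/(17 + V) (J(V) = (V - 41)/(V + 17) = (-41 + V)/(17 + V))
1/(1/(88276 - 62086) + J(200)) = 1/(1/(88276 - 62086) + (-41 + 200)/(17 + 200)) = 1/(1/26190 + 159/217) = 1/(4164427/5683230) = 5683230/4164427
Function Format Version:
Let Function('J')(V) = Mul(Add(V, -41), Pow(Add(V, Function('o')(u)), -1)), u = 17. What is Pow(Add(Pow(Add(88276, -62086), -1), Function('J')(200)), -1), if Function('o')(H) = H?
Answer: Rational(5683230, 4164427) ≈ 1.3647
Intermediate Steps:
Function('J')(V) = Mul(Pow(Add(17, V), -1), Add(-41, V)) (Function('J')(V) = Mul(Add(V, -41), Pow(Add(V, 17), -1)) = Mul(Add(-41, V), Pow(Add(17, V), -1)) = Mul(Pow(Add(17, V), -1), Add(-41, V)))
Pow(Add(Pow(Add(88276, -62086), -1), Function('J')(200)), -1) = Pow(Add(Pow(Add(88276, -62086), -1), Mul(Pow(Add(17, 200), -1), Add(-41, 200))), -1) = Pow(Add(Pow(26190, -1), Mul(Pow(217, -1), 159)), -1) = Pow(Add(Rational(1, 26190), Mul(Rational(1, 217), 159)), -1) = Pow(Add(Rational(1, 26190), Rational(159, 217)), -1) = Pow(Rational(4164427, 5683230), -1) = Rational(5683230, 4164427)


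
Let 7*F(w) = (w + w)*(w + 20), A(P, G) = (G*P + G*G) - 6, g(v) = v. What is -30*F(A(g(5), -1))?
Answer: 6000/7 ≈ 857.14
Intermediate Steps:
A(P, G) = -6 + G² + G*P (A(P, G) = (G*P + G²) - 6 = (G² + G*P) - 6 = -6 + G² + G*P)
F(w) = 2*w*(20 + w)/7 (F(w) = ((w + w)*(w + 20))/7 = ((2*w)*(20 + w))/7 = (2*w*(20 + w))/7 = 2*w*(20 + w)/7)
-30*F(A(g(5), -1)) = -60*(-6 + (-1)² - 1*5)*(20 + (-6 + (-1)² - 1*5))/7 = -60*(-6 + 1 - 5)*(20 + (-6 + 1 - 5))/7 = -60*(-10)*(20 - 10)/7 = -60*(-10)*10/7 = -30*(-200/7) = 6000/7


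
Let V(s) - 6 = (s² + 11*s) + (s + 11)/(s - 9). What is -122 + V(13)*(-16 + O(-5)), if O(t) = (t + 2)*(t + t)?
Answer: 4414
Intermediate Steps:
O(t) = 2*t*(2 + t) (O(t) = (2 + t)*(2*t) = 2*t*(2 + t))
V(s) = 6 + s² + 11*s + (11 + s)/(-9 + s) (V(s) = 6 + ((s² + 11*s) + (s + 11)/(s - 9)) = 6 + ((s² + 11*s) + (11 + s)/(-9 + s)) = 6 + (s² + 11*s + (11 + s)/(-9 + s)) = 6 + s² + 11*s + (11 + s)/(-9 + s))
-122 + V(13)*(-16 + O(-5)) = -122 + ((-43 + 13³ - 92*13 + 2*13²)/(-9 + 13))*(-16 + 2*(-5)*(2 - 5)) = -122 + ((-43 + 2197 - 1196 + 2*169)/4)*(-16 + 2*(-5)*(-3)) = -122 + ((-43 + 2197 - 1196 + 338)/4)*(-16 + 30) = -122 + ((¼)*1296)*14 = -122 + 324*14 = -122 + 4536 = 4414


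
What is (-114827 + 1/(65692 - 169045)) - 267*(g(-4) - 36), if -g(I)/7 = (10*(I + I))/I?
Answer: -7010950756/103353 ≈ -67835.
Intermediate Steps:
g(I) = -140 (g(I) = -7*10*(I + I)/I = -7*10*(2*I)/I = -7*20*I/I = -7*20 = -140)
(-114827 + 1/(65692 - 169045)) - 267*(g(-4) - 36) = (-114827 + 1/(65692 - 169045)) - 267*(-140 - 36) = (-114827 + 1/(-103353)) - 267*(-176) = (-114827 - 1/103353) + 46992 = -11867714932/103353 + 46992 = -7010950756/103353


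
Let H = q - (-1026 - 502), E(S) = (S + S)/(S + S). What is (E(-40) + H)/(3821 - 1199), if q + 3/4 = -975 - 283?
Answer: 47/456 ≈ 0.10307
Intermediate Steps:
q = -5035/4 (q = -¾ + (-975 - 283) = -¾ - 1258 = -5035/4 ≈ -1258.8)
E(S) = 1 (E(S) = (2*S)/((2*S)) = (2*S)*(1/(2*S)) = 1)
H = 1077/4 (H = -5035/4 - (-1026 - 502) = -5035/4 - 1*(-1528) = -5035/4 + 1528 = 1077/4 ≈ 269.25)
(E(-40) + H)/(3821 - 1199) = (1 + 1077/4)/(3821 - 1199) = (1081/4)/2622 = (1081/4)*(1/2622) = 47/456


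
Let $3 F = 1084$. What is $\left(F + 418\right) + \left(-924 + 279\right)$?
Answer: $\frac{403}{3} \approx 134.33$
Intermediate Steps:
$F = \frac{1084}{3}$ ($F = \frac{1}{3} \cdot 1084 = \frac{1084}{3} \approx 361.33$)
$\left(F + 418\right) + \left(-924 + 279\right) = \left(\frac{1084}{3} + 418\right) + \left(-924 + 279\right) = \frac{2338}{3} - 645 = \frac{403}{3}$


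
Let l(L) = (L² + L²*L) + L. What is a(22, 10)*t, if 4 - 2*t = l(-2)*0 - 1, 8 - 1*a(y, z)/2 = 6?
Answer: 10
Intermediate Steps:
a(y, z) = 4 (a(y, z) = 16 - 2*6 = 16 - 12 = 4)
l(L) = L + L² + L³ (l(L) = (L² + L³) + L = L + L² + L³)
t = 5/2 (t = 2 - (-2*(1 - 2 + (-2)²)*0 - 1)/2 = 2 - (-2*(1 - 2 + 4)*0 - 1)/2 = 2 - (-2*3*0 - 1)/2 = 2 - (-6*0 - 1)/2 = 2 - (0 - 1)/2 = 2 - ½*(-1) = 2 + ½ = 5/2 ≈ 2.5000)
a(22, 10)*t = 4*(5/2) = 10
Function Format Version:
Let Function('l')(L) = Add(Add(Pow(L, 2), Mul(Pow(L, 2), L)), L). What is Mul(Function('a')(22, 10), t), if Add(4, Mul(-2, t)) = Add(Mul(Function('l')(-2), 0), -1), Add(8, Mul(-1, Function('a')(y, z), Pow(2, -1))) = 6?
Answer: 10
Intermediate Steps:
Function('a')(y, z) = 4 (Function('a')(y, z) = Add(16, Mul(-2, 6)) = Add(16, -12) = 4)
Function('l')(L) = Add(L, Pow(L, 2), Pow(L, 3)) (Function('l')(L) = Add(Add(Pow(L, 2), Pow(L, 3)), L) = Add(L, Pow(L, 2), Pow(L, 3)))
t = Rational(5, 2) (t = Add(2, Mul(Rational(-1, 2), Add(Mul(Mul(-2, Add(1, -2, Pow(-2, 2))), 0), -1))) = Add(2, Mul(Rational(-1, 2), Add(Mul(Mul(-2, Add(1, -2, 4)), 0), -1))) = Add(2, Mul(Rational(-1, 2), Add(Mul(Mul(-2, 3), 0), -1))) = Add(2, Mul(Rational(-1, 2), Add(Mul(-6, 0), -1))) = Add(2, Mul(Rational(-1, 2), Add(0, -1))) = Add(2, Mul(Rational(-1, 2), -1)) = Add(2, Rational(1, 2)) = Rational(5, 2) ≈ 2.5000)
Mul(Function('a')(22, 10), t) = Mul(4, Rational(5, 2)) = 10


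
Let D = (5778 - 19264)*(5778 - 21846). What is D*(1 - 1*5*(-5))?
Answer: 5634019248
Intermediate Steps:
D = 216693048 (D = -13486*(-16068) = 216693048)
D*(1 - 1*5*(-5)) = 216693048*(1 - 1*5*(-5)) = 216693048*(1 - 5*(-5)) = 216693048*(1 + 25) = 216693048*26 = 5634019248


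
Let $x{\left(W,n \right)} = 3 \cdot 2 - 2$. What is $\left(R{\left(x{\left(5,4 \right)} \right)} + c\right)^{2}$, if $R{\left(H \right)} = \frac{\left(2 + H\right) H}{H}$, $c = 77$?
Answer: $6889$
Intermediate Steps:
$x{\left(W,n \right)} = 4$ ($x{\left(W,n \right)} = 6 - 2 = 4$)
$R{\left(H \right)} = 2 + H$ ($R{\left(H \right)} = \frac{H \left(2 + H\right)}{H} = 2 + H$)
$\left(R{\left(x{\left(5,4 \right)} \right)} + c\right)^{2} = \left(\left(2 + 4\right) + 77\right)^{2} = \left(6 + 77\right)^{2} = 83^{2} = 6889$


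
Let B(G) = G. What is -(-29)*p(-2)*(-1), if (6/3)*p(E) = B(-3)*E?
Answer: -87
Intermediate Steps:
p(E) = -3*E/2 (p(E) = (-3*E)/2 = -3*E/2)
-(-29)*p(-2)*(-1) = -(-29)*(-3/2*(-2))*(-1) = -(-29)*3*(-1) = -29*(-3)*(-1) = 87*(-1) = -87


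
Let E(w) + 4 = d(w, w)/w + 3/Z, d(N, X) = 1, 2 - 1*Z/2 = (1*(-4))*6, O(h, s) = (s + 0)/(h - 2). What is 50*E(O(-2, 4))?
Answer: -6425/26 ≈ -247.12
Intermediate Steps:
O(h, s) = s/(-2 + h)
Z = 52 (Z = 4 - 2*1*(-4)*6 = 4 - (-8)*6 = 4 - 2*(-24) = 4 + 48 = 52)
E(w) = -205/52 + 1/w (E(w) = -4 + (1/w + 3/52) = -4 + (3/52 + 1/w) = -205/52 + 1/w)
50*E(O(-2, 4)) = 50*(-205/52 + 1/(4/(-2 - 2))) = 50*(-205/52 + 1/(4/(-4))) = 50*(-205/52 + 1/(4*(-1/4))) = 50*(-205/52 + 1/(-1)) = 50*(-205/52 - 1) = 50*(-257/52) = -6425/26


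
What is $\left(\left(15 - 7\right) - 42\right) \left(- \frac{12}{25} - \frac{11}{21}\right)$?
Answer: $\frac{17918}{525} \approx 34.13$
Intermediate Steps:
$\left(\left(15 - 7\right) - 42\right) \left(- \frac{12}{25} - \frac{11}{21}\right) = \left(\left(15 - 7\right) - 42\right) \left(\left(-12\right) \frac{1}{25} - \frac{11}{21}\right) = \left(8 - 42\right) \left(- \frac{12}{25} - \frac{11}{21}\right) = \left(-34\right) \left(- \frac{527}{525}\right) = \frac{17918}{525}$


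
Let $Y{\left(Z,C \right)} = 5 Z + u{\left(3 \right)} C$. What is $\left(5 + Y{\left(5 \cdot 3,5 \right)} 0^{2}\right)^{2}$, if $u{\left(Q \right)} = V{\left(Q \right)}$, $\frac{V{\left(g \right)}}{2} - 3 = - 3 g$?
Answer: $25$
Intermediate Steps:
$V{\left(g \right)} = 6 - 6 g$ ($V{\left(g \right)} = 6 + 2 \left(- 3 g\right) = 6 - 6 g$)
$u{\left(Q \right)} = 6 - 6 Q$
$Y{\left(Z,C \right)} = - 12 C + 5 Z$ ($Y{\left(Z,C \right)} = 5 Z + \left(6 - 18\right) C = 5 Z - 12 C = - 12 C + 5 Z$)
$\left(5 + Y{\left(5 \cdot 3,5 \right)} 0^{2}\right)^{2} = \left(5 + \left(\left(-12\right) 5 + 5 \cdot 5 \cdot 3\right) 0^{2}\right)^{2} = \left(5 + \left(-60 + 5 \cdot 15\right) 0\right)^{2} = \left(5 + \left(-60 + 75\right) 0\right)^{2} = \left(5 + 15 \cdot 0\right)^{2} = \left(5 + 0\right)^{2} = 5^{2} = 25$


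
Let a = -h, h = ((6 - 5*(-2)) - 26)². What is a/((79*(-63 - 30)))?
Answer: 100/7347 ≈ 0.013611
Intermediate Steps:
h = 100 (h = ((6 + 10) - 26)² = (16 - 26)² = (-10)² = 100)
a = -100 (a = -1*100 = -100)
a/((79*(-63 - 30))) = -100*1/(79*(-63 - 30)) = -100/(79*(-93)) = -100/(-7347) = -100*(-1/7347) = 100/7347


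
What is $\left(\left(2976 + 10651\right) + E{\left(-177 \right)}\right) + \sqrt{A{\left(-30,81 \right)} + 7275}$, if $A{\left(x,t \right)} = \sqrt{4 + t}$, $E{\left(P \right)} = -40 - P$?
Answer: $13764 + \sqrt{7275 + \sqrt{85}} \approx 13849.0$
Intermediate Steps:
$\left(\left(2976 + 10651\right) + E{\left(-177 \right)}\right) + \sqrt{A{\left(-30,81 \right)} + 7275} = \left(\left(2976 + 10651\right) - -137\right) + \sqrt{\sqrt{4 + 81} + 7275} = \left(13627 + \left(-40 + 177\right)\right) + \sqrt{\sqrt{85} + 7275} = \left(13627 + 137\right) + \sqrt{7275 + \sqrt{85}} = 13764 + \sqrt{7275 + \sqrt{85}}$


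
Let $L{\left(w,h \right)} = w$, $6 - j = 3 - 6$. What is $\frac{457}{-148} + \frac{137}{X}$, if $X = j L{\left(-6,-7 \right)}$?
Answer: $- \frac{22477}{3996} \approx -5.6249$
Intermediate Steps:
$j = 9$ ($j = 6 - \left(3 - 6\right) = 6 - -3 = 6 + 3 = 9$)
$X = -54$ ($X = 9 \left(-6\right) = -54$)
$\frac{457}{-148} + \frac{137}{X} = \frac{457}{-148} + \frac{137}{-54} = 457 \left(- \frac{1}{148}\right) + 137 \left(- \frac{1}{54}\right) = - \frac{457}{148} - \frac{137}{54} = - \frac{22477}{3996}$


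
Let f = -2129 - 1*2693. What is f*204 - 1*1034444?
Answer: -2018132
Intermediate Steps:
f = -4822 (f = -2129 - 2693 = -4822)
f*204 - 1*1034444 = -4822*204 - 1*1034444 = -983688 - 1034444 = -2018132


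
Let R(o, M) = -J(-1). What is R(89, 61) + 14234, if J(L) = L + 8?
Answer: 14227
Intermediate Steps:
J(L) = 8 + L
R(o, M) = -7 (R(o, M) = -(8 - 1) = -1*7 = -7)
R(89, 61) + 14234 = -7 + 14234 = 14227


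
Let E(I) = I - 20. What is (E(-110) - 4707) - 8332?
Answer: -13169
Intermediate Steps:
E(I) = -20 + I
(E(-110) - 4707) - 8332 = ((-20 - 110) - 4707) - 8332 = (-130 - 4707) - 8332 = -4837 - 8332 = -13169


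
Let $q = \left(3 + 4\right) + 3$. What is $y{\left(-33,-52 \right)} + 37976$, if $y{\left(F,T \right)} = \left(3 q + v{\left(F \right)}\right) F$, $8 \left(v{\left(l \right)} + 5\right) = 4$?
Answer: $\frac{74269}{2} \approx 37135.0$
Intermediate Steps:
$v{\left(l \right)} = - \frac{9}{2}$ ($v{\left(l \right)} = -5 + \frac{1}{8} \cdot 4 = -5 + \frac{1}{2} = - \frac{9}{2}$)
$q = 10$ ($q = 7 + 3 = 10$)
$y{\left(F,T \right)} = \frac{51 F}{2}$ ($y{\left(F,T \right)} = \left(3 \cdot 10 - \frac{9}{2}\right) F = \left(30 - \frac{9}{2}\right) F = \frac{51 F}{2}$)
$y{\left(-33,-52 \right)} + 37976 = \frac{51}{2} \left(-33\right) + 37976 = - \frac{1683}{2} + 37976 = \frac{74269}{2}$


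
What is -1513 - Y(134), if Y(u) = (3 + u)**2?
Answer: -20282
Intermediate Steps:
-1513 - Y(134) = -1513 - (3 + 134)**2 = -1513 - 1*137**2 = -1513 - 1*18769 = -1513 - 18769 = -20282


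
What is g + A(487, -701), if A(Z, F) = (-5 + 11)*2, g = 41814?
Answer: 41826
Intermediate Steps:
A(Z, F) = 12 (A(Z, F) = 6*2 = 12)
g + A(487, -701) = 41814 + 12 = 41826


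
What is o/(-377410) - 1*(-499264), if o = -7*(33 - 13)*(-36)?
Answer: 18842722120/37741 ≈ 4.9926e+5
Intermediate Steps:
o = 5040 (o = -7*20*(-36) = -140*(-36) = 5040)
o/(-377410) - 1*(-499264) = 5040/(-377410) - 1*(-499264) = 5040*(-1/377410) + 499264 = -504/37741 + 499264 = 18842722120/37741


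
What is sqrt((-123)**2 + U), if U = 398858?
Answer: sqrt(413987) ≈ 643.42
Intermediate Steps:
sqrt((-123)**2 + U) = sqrt((-123)**2 + 398858) = sqrt(15129 + 398858) = sqrt(413987)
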